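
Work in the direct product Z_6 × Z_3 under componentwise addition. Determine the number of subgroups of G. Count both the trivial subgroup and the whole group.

|G| = 18, so by Lagrange every subgroup order divides 18. Divisors: 1, 2, 3, 6, 9, 18.
Subgroups by order — order 1: 1; order 2: 1; order 3: 4; order 6: 4; order 9: 1; order 18: 1.
Total: 1 + 1 + 4 + 4 + 1 + 1 = 12.

12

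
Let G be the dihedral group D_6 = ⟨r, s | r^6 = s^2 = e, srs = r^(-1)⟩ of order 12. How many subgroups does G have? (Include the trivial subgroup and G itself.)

16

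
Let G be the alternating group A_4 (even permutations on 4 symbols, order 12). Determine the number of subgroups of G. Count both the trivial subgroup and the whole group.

|G| = 12, so by Lagrange every subgroup order divides 12. Divisors: 1, 2, 3, 4, 6, 12.
Subgroups by order — order 1: 1; order 2: 3; order 3: 4; order 4: 1; order 6: 0; order 12: 1.
Total: 1 + 3 + 4 + 1 + 0 + 1 = 10.

10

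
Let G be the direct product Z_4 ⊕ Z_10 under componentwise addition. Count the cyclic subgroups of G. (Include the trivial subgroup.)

A cyclic subgroup of order d is generated by each of its φ(d) elements of order d, so the cyclic subgroups of order d number (#elements of order d)/φ(d).
Cyclic subgroups by order — order 1: 1; order 2: 3; order 4: 2; order 5: 1; order 10: 3; order 20: 2.
Total: 12.

12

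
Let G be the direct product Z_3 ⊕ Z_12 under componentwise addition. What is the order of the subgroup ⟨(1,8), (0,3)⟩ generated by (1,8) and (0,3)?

12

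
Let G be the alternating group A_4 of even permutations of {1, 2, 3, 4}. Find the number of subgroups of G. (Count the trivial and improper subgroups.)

10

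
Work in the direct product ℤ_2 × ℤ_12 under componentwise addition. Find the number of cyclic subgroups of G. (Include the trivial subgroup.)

A cyclic subgroup of order d is generated by each of its φ(d) elements of order d, so the cyclic subgroups of order d number (#elements of order d)/φ(d).
Cyclic subgroups by order — order 1: 1; order 2: 3; order 3: 1; order 4: 2; order 6: 3; order 12: 2.
Total: 12.

12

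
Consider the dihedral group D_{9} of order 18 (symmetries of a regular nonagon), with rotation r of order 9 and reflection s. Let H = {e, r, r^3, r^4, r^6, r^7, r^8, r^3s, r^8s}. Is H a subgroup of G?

r^4 ∈ H but its inverse r^5 ∉ H, so H is not a subgroup.

No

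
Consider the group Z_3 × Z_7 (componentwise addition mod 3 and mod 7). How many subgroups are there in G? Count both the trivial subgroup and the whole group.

4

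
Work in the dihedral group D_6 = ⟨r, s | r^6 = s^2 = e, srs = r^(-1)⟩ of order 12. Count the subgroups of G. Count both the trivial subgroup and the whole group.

16

|G| = 12, so by Lagrange every subgroup order divides 12. Divisors: 1, 2, 3, 4, 6, 12.
Subgroups by order — order 1: 1; order 2: 7; order 3: 1; order 4: 3; order 6: 3; order 12: 1.
Total: 1 + 7 + 1 + 3 + 3 + 1 = 16.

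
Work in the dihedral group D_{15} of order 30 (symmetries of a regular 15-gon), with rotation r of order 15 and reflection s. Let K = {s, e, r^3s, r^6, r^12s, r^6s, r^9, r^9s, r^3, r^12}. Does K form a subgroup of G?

Yes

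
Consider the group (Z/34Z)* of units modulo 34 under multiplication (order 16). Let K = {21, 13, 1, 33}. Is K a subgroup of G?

|K| = 4 divides |G| = 16, consistent with Lagrange.
K contains the identity, every element's inverse is in K, and K is closed under ·: it is a subgroup.
In fact K = ⟨21⟩.

Yes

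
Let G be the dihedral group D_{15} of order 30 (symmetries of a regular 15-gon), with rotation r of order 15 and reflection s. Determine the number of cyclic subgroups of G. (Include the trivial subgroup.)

Group the elements of G by the cyclic subgroup they generate; each cyclic subgroup of order d accounts for φ(d) elements.
Cyclic subgroups by order — order 1: 1; order 2: 15; order 3: 1; order 5: 1; order 15: 1.
Total: 19.

19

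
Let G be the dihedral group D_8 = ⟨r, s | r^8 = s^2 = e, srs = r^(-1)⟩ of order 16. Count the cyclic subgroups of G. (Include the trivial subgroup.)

12

Each element a generates a cyclic subgroup ⟨a⟩; distinct elements may generate the same one (a cyclic group of order d has φ(d) generators).
Cyclic subgroups by order — order 1: 1; order 2: 9; order 4: 1; order 8: 1.
Total: 12.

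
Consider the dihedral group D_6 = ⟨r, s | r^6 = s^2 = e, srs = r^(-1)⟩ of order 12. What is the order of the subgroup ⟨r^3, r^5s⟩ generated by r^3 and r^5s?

4

|⟨r^3⟩| = 2 and |⟨r^5s⟩| = 2, so |H| is a multiple of lcm(2, 2) = 2 and divides |G| = 12.
Closing under the operation: H = {e, r^3, r^2s, r^5s}, so |H| = 4.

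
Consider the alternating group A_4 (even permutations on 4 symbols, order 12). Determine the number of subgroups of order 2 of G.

3

|G| = 12 and 2 | 12, so subgroups of order 2 are possible by Lagrange.
The subgroups of order 2 are: {e, (1 2)(3 4)}; {e, (1 3)(2 4)}; {e, (1 4)(2 3)}.
So G has 3 subgroups of order 2.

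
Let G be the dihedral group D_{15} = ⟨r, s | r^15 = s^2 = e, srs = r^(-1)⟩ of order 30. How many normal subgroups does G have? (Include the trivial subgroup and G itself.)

G has 28 subgroups. Checking conjugation-invariance by order — order 1: 1/1 normal; order 2: 0/15 normal; order 3: 1/1 normal; order 5: 1/1 normal; order 6: 0/5 normal; order 10: 0/3 normal; order 15: 1/1 normal; order 30: 1/1 normal.
Total normal subgroups: 5.

5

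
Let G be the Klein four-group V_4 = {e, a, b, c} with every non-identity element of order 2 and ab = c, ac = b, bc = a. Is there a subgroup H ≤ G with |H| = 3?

No

3 does not divide |G| = 4, so by Lagrange no subgroup of order 3 exists.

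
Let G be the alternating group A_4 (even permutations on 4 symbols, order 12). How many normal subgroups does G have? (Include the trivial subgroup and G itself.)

3

G has 10 subgroups. Checking conjugation-invariance by order — order 1: 1/1 normal; order 2: 0/3 normal; order 3: 0/4 normal; order 4: 1/1 normal; order 12: 1/1 normal.
Total normal subgroups: 3.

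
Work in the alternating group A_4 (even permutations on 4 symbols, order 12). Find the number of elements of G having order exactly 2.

The elements of order 2 are: (1 2)(3 4), (1 3)(2 4), (1 4)(2 3).
That's 3.

3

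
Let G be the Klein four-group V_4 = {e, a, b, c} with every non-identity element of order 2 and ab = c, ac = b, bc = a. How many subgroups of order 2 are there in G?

3

|G| = 4 and 2 | 4, so subgroups of order 2 are possible by Lagrange.
The subgroups of order 2 are: {e, a}; {e, b}; {e, c}.
So G has 3 subgroups of order 2.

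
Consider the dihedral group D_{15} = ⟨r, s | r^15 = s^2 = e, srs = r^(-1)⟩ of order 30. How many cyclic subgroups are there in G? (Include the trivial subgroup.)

19

Each element a generates a cyclic subgroup ⟨a⟩; distinct elements may generate the same one (a cyclic group of order d has φ(d) generators).
Cyclic subgroups by order — order 1: 1; order 2: 15; order 3: 1; order 5: 1; order 15: 1.
Total: 19.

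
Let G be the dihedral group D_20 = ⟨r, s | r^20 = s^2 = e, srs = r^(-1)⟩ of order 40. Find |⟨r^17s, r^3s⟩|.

20

|⟨r^17s⟩| = 2 and |⟨r^3s⟩| = 2, so |H| is a multiple of lcm(2, 2) = 2 and divides |G| = 40.
Closing under the operation: H = {e, r^2, r^4, r^6, r^8, r^10, r^12, r^14, r^16, r^18, rs, r^3s, r^5s, r^7s, r^9s, r^11s, r^13s, r^15s, r^17s, r^19s}, so |H| = 20.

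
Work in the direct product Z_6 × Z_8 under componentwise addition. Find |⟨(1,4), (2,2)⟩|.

24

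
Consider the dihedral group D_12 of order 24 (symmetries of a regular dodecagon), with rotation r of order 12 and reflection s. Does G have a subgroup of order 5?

5 does not divide |G| = 24, so by Lagrange no subgroup of order 5 exists.

No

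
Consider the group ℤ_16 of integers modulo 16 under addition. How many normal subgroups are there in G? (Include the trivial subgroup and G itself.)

G is abelian, so every subgroup is normal.
G has 5 subgroups in total, hence 5 normal subgroups.

5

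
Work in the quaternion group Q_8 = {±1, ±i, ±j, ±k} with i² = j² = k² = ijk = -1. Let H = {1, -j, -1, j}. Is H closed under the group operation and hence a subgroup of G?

Yes

|H| = 4 divides |G| = 8, consistent with Lagrange.
H contains the identity, every element's inverse is in H, and H is closed under ·: it is a subgroup.
In fact H = ⟨j⟩.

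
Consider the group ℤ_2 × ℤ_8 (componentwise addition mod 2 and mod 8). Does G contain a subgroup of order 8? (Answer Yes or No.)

Yes

8 | 16. A subgroup of order 8 is {(0,0), (0,1), (0,2), (0,3), (0,4), (0,5), (0,6), (0,7)}.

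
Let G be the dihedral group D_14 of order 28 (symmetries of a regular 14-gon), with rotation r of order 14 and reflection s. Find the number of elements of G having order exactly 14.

6

The elements of order 14 are: r, r^3, r^5, r^9, r^11, r^13.
That's 6.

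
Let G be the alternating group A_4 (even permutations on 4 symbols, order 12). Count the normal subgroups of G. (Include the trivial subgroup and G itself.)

3

G has 10 subgroups. Checking conjugation-invariance by order — order 1: 1/1 normal; order 2: 0/3 normal; order 3: 0/4 normal; order 4: 1/1 normal; order 12: 1/1 normal.
Total normal subgroups: 3.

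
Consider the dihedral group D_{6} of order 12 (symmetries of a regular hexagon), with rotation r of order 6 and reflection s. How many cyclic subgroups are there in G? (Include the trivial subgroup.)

10

Group the elements of G by the cyclic subgroup they generate; each cyclic subgroup of order d accounts for φ(d) elements.
Cyclic subgroups by order — order 1: 1; order 2: 7; order 3: 1; order 6: 1.
Total: 10.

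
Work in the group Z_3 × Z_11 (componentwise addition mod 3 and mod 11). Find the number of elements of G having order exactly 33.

20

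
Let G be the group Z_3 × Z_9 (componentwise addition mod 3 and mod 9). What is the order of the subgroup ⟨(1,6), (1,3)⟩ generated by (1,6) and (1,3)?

|⟨(1,6)⟩| = 3 and |⟨(1,3)⟩| = 3, so |H| is a multiple of lcm(3, 3) = 3 and divides |G| = 27.
Closing under the operation: H = {(0,0), (0,3), (0,6), (1,0), (1,3), (1,6), (2,0), (2,3), (2,6)}, so |H| = 9.

9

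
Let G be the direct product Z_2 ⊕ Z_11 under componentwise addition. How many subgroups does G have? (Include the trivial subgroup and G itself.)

|G| = 22, so by Lagrange every subgroup order divides 22. Divisors: 1, 2, 11, 22.
Subgroups by order — order 1: 1; order 2: 1; order 11: 1; order 22: 1.
Total: 1 + 1 + 1 + 1 = 4.

4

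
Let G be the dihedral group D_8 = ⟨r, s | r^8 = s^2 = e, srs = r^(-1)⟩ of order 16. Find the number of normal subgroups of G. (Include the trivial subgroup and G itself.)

7

G has 19 subgroups. Checking conjugation-invariance by order — order 1: 1/1 normal; order 2: 1/9 normal; order 4: 1/5 normal; order 8: 3/3 normal; order 16: 1/1 normal.
Total normal subgroups: 7.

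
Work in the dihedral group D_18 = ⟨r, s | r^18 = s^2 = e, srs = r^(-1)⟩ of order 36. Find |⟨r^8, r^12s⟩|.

|⟨r^8⟩| = 9 and |⟨r^12s⟩| = 2, so |H| is a multiple of lcm(9, 2) = 18 and divides |G| = 36.
Closing under the operation: H = {e, r^2, r^4, r^6, r^8, r^10, r^12, r^14, r^16, s, r^2s, r^4s, r^6s, r^8s, r^10s, r^12s, r^14s, r^16s}, so |H| = 18.

18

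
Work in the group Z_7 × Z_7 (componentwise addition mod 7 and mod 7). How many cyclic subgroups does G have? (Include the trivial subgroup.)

Group the elements of G by the cyclic subgroup they generate; each cyclic subgroup of order d accounts for φ(d) elements.
Cyclic subgroups by order — order 1: 1; order 7: 8.
Total: 9.

9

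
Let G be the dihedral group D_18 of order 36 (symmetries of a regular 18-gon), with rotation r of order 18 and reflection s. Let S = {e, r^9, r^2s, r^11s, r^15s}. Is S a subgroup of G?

No

|S| = 5 does not divide |G| = 36, so by Lagrange S is not a subgroup.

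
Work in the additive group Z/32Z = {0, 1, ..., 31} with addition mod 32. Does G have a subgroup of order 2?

Yes

2 | 32. A subgroup of order 2 is {0, 16}.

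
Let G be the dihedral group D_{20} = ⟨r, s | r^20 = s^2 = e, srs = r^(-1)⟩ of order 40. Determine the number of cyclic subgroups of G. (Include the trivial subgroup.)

26

Group the elements of G by the cyclic subgroup they generate; each cyclic subgroup of order d accounts for φ(d) elements.
Cyclic subgroups by order — order 1: 1; order 2: 21; order 4: 1; order 5: 1; order 10: 1; order 20: 1.
Total: 26.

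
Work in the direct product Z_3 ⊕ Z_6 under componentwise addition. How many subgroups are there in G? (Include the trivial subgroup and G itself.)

12

|G| = 18, so by Lagrange every subgroup order divides 18. Divisors: 1, 2, 3, 6, 9, 18.
Subgroups by order — order 1: 1; order 2: 1; order 3: 4; order 6: 4; order 9: 1; order 18: 1.
Total: 1 + 1 + 4 + 4 + 1 + 1 = 12.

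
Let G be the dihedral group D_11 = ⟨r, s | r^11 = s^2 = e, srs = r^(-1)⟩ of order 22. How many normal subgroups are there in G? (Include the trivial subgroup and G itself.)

G has 14 subgroups. Checking conjugation-invariance by order — order 1: 1/1 normal; order 2: 0/11 normal; order 11: 1/1 normal; order 22: 1/1 normal.
Total normal subgroups: 3.

3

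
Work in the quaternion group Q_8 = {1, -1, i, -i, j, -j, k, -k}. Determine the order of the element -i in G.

4

Computing powers of -i: the smallest k with (-i)^k = e is k = 4.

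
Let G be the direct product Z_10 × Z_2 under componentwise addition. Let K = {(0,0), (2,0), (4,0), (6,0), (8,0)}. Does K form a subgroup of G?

Yes

|K| = 5 divides |G| = 20, consistent with Lagrange.
K contains the identity, every element's inverse is in K, and K is closed under +: it is a subgroup.
In fact K = ⟨(4,0)⟩.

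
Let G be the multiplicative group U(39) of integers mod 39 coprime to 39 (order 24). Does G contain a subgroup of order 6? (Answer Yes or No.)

Yes

6 | 24. A subgroup of order 6 is {1, 4, 10, 16, 22, 25}.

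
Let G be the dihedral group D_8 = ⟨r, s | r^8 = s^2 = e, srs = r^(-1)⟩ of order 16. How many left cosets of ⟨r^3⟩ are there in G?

2

|⟨r^3⟩| = 8 and |G| = 16.
By Lagrange, [G : H] = |G|/|H| = 16/8 = 2.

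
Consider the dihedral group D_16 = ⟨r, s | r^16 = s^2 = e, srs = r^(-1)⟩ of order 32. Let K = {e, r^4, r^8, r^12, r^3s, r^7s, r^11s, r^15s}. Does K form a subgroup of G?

Yes

|K| = 8 divides |G| = 32, consistent with Lagrange.
K contains the identity, every element's inverse is in K, and K is closed under ·: it is a subgroup.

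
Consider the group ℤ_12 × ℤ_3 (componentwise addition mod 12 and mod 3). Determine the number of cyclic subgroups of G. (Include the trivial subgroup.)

Group the elements of G by the cyclic subgroup they generate; each cyclic subgroup of order d accounts for φ(d) elements.
Cyclic subgroups by order — order 1: 1; order 2: 1; order 3: 4; order 4: 1; order 6: 4; order 12: 4.
Total: 15.

15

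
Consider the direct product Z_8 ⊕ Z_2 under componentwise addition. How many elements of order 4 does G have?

4

An element (a,b) has order lcm(ord(a), ord(b)); count pairs with lcm equal to 4.
Enumerating gives 4 such elements.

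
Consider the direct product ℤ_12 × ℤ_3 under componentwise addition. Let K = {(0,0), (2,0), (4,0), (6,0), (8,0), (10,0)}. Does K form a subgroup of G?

Yes

|K| = 6 divides |G| = 36, consistent with Lagrange.
K contains the identity, every element's inverse is in K, and K is closed under +: it is a subgroup.
In fact K = ⟨(10,0)⟩.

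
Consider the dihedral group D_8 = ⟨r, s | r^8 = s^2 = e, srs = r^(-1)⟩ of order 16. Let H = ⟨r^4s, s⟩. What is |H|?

|⟨r^4s⟩| = 2 and |⟨s⟩| = 2, so |H| is a multiple of lcm(2, 2) = 2 and divides |G| = 16.
Closing under the operation: H = {e, r^4, s, r^4s}, so |H| = 4.

4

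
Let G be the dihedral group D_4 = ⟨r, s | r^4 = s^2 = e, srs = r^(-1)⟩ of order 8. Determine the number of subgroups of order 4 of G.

3

|G| = 8 and 4 | 8, so subgroups of order 4 are possible by Lagrange.
The subgroups of order 4 are: {e, r, r^2, r^3}; {e, r^2, s, r^2s}; {e, r^2, rs, r^3s}.
So G has 3 subgroups of order 4.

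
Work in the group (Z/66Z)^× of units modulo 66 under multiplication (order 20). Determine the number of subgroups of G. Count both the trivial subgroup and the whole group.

|G| = 20, so by Lagrange every subgroup order divides 20. Divisors: 1, 2, 4, 5, 10, 20.
Subgroups by order — order 1: 1; order 2: 3; order 4: 1; order 5: 1; order 10: 3; order 20: 1.
Total: 1 + 3 + 1 + 1 + 3 + 1 = 10.

10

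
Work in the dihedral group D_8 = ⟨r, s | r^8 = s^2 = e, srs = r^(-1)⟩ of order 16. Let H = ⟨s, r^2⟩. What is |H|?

|⟨s⟩| = 2 and |⟨r^2⟩| = 4, so |H| is a multiple of lcm(2, 4) = 4 and divides |G| = 16.
Closing under the operation: H = {e, r^2, r^4, r^6, s, r^2s, r^4s, r^6s}, so |H| = 8.

8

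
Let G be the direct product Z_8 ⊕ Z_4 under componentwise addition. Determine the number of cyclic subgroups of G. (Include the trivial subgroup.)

14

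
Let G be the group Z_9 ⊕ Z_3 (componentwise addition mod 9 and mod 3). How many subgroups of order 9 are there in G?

4

|G| = 27 and 9 | 27, so subgroups of order 9 are possible by Lagrange.
The subgroups of order 9 are: {(0,0), (0,1), (0,2), (3,0), (3,1), (3,2), (6,0), (6,1), (6,2)}; {(0,0), (1,0), (2,0), (3,0), (4,0), (5,0), (6,0), (7,0), (8,0)}; {(0,0), (1,1), (2,2), (3,0), (4,1), (5,2), (6,0), (7,1), (8,2)}; {(0,0), (1,2), (2,1), (3,0), (4,2), (5,1), (6,0), (7,2), (8,1)}.
So G has 4 subgroups of order 9.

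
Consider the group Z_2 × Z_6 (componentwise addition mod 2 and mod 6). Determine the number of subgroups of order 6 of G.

|G| = 12 and 6 | 12, so subgroups of order 6 are possible by Lagrange.
The subgroups of order 6 are: {(0,0), (0,1), (0,2), (0,3), (0,4), (0,5)}; {(0,0), (0,2), (0,4), (1,0), (1,2), (1,4)}; {(0,0), (0,2), (0,4), (1,1), (1,3), (1,5)}.
So G has 3 subgroups of order 6.

3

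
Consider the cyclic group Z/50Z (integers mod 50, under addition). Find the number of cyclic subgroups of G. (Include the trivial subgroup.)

Group the elements of G by the cyclic subgroup they generate; each cyclic subgroup of order d accounts for φ(d) elements.
Cyclic subgroups by order — order 1: 1; order 2: 1; order 5: 1; order 10: 1; order 25: 1; order 50: 1.
Total: 6.

6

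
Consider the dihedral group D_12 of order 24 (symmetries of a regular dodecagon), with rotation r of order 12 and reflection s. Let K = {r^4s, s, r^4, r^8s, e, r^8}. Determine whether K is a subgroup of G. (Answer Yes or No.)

Yes

|K| = 6 divides |G| = 24, consistent with Lagrange.
K contains the identity, every element's inverse is in K, and K is closed under ·: it is a subgroup.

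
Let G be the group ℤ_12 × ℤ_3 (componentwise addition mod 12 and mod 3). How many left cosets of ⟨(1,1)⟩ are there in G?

|⟨(1,1)⟩| = 12 and |G| = 36.
By Lagrange, [G : H] = |G|/|H| = 36/12 = 3.

3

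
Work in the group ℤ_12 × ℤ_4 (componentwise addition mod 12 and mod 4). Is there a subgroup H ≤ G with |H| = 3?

Yes

3 | 48. A subgroup of order 3 is {(0,0), (4,0), (8,0)}.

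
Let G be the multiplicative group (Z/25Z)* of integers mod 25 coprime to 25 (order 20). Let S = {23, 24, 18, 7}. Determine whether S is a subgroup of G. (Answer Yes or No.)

No

The identity 1 ∉ S, so S is not a subgroup.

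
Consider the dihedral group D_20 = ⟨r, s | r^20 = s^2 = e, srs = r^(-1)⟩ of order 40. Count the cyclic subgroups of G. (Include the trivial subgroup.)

A cyclic subgroup of order d is generated by each of its φ(d) elements of order d, so the cyclic subgroups of order d number (#elements of order d)/φ(d).
Cyclic subgroups by order — order 1: 1; order 2: 21; order 4: 1; order 5: 1; order 10: 1; order 20: 1.
Total: 26.

26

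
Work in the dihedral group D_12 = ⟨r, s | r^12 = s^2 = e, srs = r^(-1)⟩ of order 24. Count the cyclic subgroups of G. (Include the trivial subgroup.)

Each element a generates a cyclic subgroup ⟨a⟩; distinct elements may generate the same one (a cyclic group of order d has φ(d) generators).
Cyclic subgroups by order — order 1: 1; order 2: 13; order 3: 1; order 4: 1; order 6: 1; order 12: 1.
Total: 18.

18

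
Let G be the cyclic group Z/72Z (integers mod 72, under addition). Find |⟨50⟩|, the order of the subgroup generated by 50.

In Z/72Z, the order of an element a is n/gcd(a, n).
gcd(50, 72) = 2, so |⟨50⟩| = 72/2 = 36.

36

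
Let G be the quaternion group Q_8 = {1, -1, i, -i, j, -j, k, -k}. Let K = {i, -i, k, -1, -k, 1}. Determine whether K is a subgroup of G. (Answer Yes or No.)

|K| = 6 does not divide |G| = 8, so by Lagrange K is not a subgroup.

No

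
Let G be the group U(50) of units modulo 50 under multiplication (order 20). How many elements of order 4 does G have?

The elements of order 4 are: 7, 43.
That's 2.

2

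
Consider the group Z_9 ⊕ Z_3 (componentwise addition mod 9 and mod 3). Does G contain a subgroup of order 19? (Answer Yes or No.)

19 does not divide |G| = 27, so by Lagrange no subgroup of order 19 exists.

No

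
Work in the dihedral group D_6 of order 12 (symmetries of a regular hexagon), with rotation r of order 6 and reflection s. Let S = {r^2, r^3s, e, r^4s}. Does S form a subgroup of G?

No

r^2 ∈ S but its inverse r^4 ∉ S, so S is not a subgroup.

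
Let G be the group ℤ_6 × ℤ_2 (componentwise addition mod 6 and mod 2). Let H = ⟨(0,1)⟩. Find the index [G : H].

|⟨(0,1)⟩| = 2 and |G| = 12.
By Lagrange, [G : H] = |G|/|H| = 12/2 = 6.

6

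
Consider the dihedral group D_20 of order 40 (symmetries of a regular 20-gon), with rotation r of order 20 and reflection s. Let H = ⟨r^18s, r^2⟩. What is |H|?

|⟨r^18s⟩| = 2 and |⟨r^2⟩| = 10, so |H| is a multiple of lcm(2, 10) = 10 and divides |G| = 40.
Closing under the operation: H = {e, r^2, r^4, r^6, r^8, r^10, r^12, r^14, r^16, r^18, s, r^2s, r^4s, r^6s, r^8s, r^10s, r^12s, r^14s, r^16s, r^18s}, so |H| = 20.

20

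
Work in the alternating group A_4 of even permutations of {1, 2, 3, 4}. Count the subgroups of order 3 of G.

4

|G| = 12 and 3 | 12, so subgroups of order 3 are possible by Lagrange.
The subgroups of order 3 are: {e, (1 2 3), (1 3 2)}; {e, (1 2 4), (1 4 2)}; {e, (1 3 4), (1 4 3)}; {e, (2 3 4), (2 4 3)}.
So G has 4 subgroups of order 3.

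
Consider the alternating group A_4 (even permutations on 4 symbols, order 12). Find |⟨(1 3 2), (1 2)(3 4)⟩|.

|⟨(1 3 2)⟩| = 3 and |⟨(1 2)(3 4)⟩| = 2, so |H| is a multiple of lcm(3, 2) = 6 and divides |G| = 12.
Closing {(1 3 2), (1 2)(3 4)} under the group operation gives all of G, so |H| = 12.

12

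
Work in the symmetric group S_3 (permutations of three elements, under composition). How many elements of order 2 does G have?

The elements of order 2 are: (2 3), (1 2), (1 3).
That's 3.

3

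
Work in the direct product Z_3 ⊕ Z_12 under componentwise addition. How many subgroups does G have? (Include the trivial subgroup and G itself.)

|G| = 36, so by Lagrange every subgroup order divides 36. Divisors: 1, 2, 3, 4, 6, 9, 12, 18, 36.
Subgroups by order — order 1: 1; order 2: 1; order 3: 4; order 4: 1; order 6: 4; order 9: 1; order 12: 4; order 18: 1; order 36: 1.
Total: 1 + 1 + 4 + 1 + 4 + 1 + 4 + 1 + 1 = 18.

18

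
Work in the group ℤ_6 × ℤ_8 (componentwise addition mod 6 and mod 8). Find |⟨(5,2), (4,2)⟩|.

|⟨(5,2)⟩| = 12 and |⟨(4,2)⟩| = 12, so |H| is a multiple of lcm(12, 12) = 12 and divides |G| = 48.
Closing under the operation: H = {(0,0), (0,2), (0,4), (0,6), (1,0), (1,2), (1,4), (1,6), (2,0), (2,2), (2,4), (2,6), (3,0), (3,2), (3,4), (3,6), (4,0), (4,2), (4,4), (4,6), (5,0), (5,2), (5,4), (5,6)}, so |H| = 24.

24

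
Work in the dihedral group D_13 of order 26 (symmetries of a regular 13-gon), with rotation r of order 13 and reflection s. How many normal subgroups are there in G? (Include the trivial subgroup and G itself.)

3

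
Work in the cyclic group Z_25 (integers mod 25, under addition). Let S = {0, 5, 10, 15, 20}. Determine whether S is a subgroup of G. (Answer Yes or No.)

|S| = 5 divides |G| = 25, consistent with Lagrange.
S contains the identity, every element's inverse is in S, and S is closed under +: it is a subgroup.
In fact S = ⟨20⟩.

Yes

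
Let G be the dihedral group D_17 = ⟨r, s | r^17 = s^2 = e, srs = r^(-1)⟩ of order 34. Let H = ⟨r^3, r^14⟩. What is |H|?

17

|⟨r^3⟩| = 17 and |⟨r^14⟩| = 17, so |H| is a multiple of lcm(17, 17) = 17 and divides |G| = 34.
Closing under the operation: H = {e, r, r^2, r^3, r^4, r^5, r^6, r^7, r^8, r^9, r^10, r^11, r^12, r^13, r^14, r^15, r^16}, so |H| = 17.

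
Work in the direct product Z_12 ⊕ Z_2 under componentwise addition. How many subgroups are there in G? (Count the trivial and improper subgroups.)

|G| = 24, so by Lagrange every subgroup order divides 24. Divisors: 1, 2, 3, 4, 6, 8, 12, 24.
Subgroups by order — order 1: 1; order 2: 3; order 3: 1; order 4: 3; order 6: 3; order 8: 1; order 12: 3; order 24: 1.
Total: 1 + 3 + 1 + 3 + 3 + 1 + 3 + 1 = 16.

16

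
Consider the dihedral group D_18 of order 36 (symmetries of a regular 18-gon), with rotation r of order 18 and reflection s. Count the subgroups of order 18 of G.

3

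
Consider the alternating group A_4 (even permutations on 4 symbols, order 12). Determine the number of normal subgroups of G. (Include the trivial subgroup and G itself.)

3

G has 10 subgroups. Checking conjugation-invariance by order — order 1: 1/1 normal; order 2: 0/3 normal; order 3: 0/4 normal; order 4: 1/1 normal; order 12: 1/1 normal.
Total normal subgroups: 3.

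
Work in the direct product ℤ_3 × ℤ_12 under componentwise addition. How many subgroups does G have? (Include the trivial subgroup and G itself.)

18

|G| = 36, so by Lagrange every subgroup order divides 36. Divisors: 1, 2, 3, 4, 6, 9, 12, 18, 36.
Subgroups by order — order 1: 1; order 2: 1; order 3: 4; order 4: 1; order 6: 4; order 9: 1; order 12: 4; order 18: 1; order 36: 1.
Total: 1 + 1 + 4 + 1 + 4 + 1 + 4 + 1 + 1 = 18.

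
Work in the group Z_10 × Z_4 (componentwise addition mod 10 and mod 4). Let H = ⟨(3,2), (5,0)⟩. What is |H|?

|⟨(3,2)⟩| = 10 and |⟨(5,0)⟩| = 2, so |H| is a multiple of lcm(10, 2) = 10 and divides |G| = 40.
Closing under the operation: H = {(0,0), (0,2), (1,0), (1,2), (2,0), (2,2), (3,0), (3,2), (4,0), (4,2), (5,0), (5,2), (6,0), (6,2), (7,0), (7,2), (8,0), (8,2), (9,0), (9,2)}, so |H| = 20.

20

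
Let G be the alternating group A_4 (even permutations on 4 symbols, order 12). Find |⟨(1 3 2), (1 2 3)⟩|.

|⟨(1 3 2)⟩| = 3 and |⟨(1 2 3)⟩| = 3, so |H| is a multiple of lcm(3, 3) = 3 and divides |G| = 12.
Closing under the operation: H = {e, (1 2 3), (1 3 2)}, so |H| = 3.

3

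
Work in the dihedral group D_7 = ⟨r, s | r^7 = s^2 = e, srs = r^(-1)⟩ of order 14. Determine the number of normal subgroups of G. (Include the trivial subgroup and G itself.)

3

G has 10 subgroups. Checking conjugation-invariance by order — order 1: 1/1 normal; order 2: 0/7 normal; order 7: 1/1 normal; order 14: 1/1 normal.
Total normal subgroups: 3.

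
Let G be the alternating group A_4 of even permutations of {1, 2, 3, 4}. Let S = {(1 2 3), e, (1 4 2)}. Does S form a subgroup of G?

No

(1 2 3) ∈ S but its inverse (1 3 2) ∉ S, so S is not a subgroup.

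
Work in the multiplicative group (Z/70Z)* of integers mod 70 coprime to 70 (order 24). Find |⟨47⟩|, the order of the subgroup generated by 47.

Compute successive powers of 47 mod 70: 47, 39, 13, 51, 17, 29, 33, 11, …; 47^12 ≡ 1 (mod 70).
So |⟨47⟩| = 12.

12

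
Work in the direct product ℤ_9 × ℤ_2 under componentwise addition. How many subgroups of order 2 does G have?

|G| = 18 and 2 | 18, so subgroups of order 2 are possible by Lagrange.
The subgroups of order 2 are: {(0,0), (0,1)}.
So G has 1 subgroup of order 2.

1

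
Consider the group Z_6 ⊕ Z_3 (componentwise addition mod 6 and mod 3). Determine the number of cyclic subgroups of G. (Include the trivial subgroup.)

Group the elements of G by the cyclic subgroup they generate; each cyclic subgroup of order d accounts for φ(d) elements.
Cyclic subgroups by order — order 1: 1; order 2: 1; order 3: 4; order 6: 4.
Total: 10.

10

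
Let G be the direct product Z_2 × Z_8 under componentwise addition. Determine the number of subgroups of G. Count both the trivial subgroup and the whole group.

11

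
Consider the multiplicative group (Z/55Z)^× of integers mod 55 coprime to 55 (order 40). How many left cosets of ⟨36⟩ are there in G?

8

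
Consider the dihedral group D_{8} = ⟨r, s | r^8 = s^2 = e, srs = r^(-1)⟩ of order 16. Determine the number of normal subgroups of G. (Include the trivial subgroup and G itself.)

G has 19 subgroups. Checking conjugation-invariance by order — order 1: 1/1 normal; order 2: 1/9 normal; order 4: 1/5 normal; order 8: 3/3 normal; order 16: 1/1 normal.
Total normal subgroups: 7.

7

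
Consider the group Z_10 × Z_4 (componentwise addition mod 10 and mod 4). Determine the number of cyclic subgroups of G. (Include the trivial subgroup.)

Each element a generates a cyclic subgroup ⟨a⟩; distinct elements may generate the same one (a cyclic group of order d has φ(d) generators).
Cyclic subgroups by order — order 1: 1; order 2: 3; order 4: 2; order 5: 1; order 10: 3; order 20: 2.
Total: 12.

12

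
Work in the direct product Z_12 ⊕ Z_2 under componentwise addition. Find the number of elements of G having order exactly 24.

An element (a,b) has order lcm(ord(a), ord(b)); count pairs with lcm equal to 24.
Enumerating gives 0 such elements.

0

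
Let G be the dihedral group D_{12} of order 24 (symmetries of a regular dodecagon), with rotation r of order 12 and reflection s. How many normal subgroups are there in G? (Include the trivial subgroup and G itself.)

G has 34 subgroups. Checking conjugation-invariance by order — order 1: 1/1 normal; order 2: 1/13 normal; order 3: 1/1 normal; order 4: 1/7 normal; order 6: 1/5 normal; order 8: 0/3 normal; order 12: 3/3 normal; order 24: 1/1 normal.
Total normal subgroups: 9.

9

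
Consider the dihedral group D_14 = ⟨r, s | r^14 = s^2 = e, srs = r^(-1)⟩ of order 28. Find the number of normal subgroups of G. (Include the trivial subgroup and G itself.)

G has 28 subgroups. Checking conjugation-invariance by order — order 1: 1/1 normal; order 2: 1/15 normal; order 4: 0/7 normal; order 7: 1/1 normal; order 14: 3/3 normal; order 28: 1/1 normal.
Total normal subgroups: 7.

7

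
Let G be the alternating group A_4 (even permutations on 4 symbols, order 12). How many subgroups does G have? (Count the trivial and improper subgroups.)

10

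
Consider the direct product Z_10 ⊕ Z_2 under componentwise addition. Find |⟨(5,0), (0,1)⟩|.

|⟨(5,0)⟩| = 2 and |⟨(0,1)⟩| = 2, so |H| is a multiple of lcm(2, 2) = 2 and divides |G| = 20.
Closing under the operation: H = {(0,0), (0,1), (5,0), (5,1)}, so |H| = 4.

4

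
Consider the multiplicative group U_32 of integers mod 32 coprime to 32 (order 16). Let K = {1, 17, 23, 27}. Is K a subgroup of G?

23 ∈ K but its inverse 7 ∉ K, so K is not a subgroup.

No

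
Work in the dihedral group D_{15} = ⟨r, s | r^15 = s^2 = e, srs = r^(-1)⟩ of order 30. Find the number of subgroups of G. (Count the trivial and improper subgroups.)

|G| = 30, so by Lagrange every subgroup order divides 30. Divisors: 1, 2, 3, 5, 6, 10, 15, 30.
Subgroups by order — order 1: 1; order 2: 15; order 3: 1; order 5: 1; order 6: 5; order 10: 3; order 15: 1; order 30: 1.
Total: 1 + 15 + 1 + 1 + 5 + 3 + 1 + 1 = 28.

28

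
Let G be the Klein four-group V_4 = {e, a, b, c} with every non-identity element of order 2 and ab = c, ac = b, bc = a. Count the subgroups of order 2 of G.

|G| = 4 and 2 | 4, so subgroups of order 2 are possible by Lagrange.
The subgroups of order 2 are: {e, a}; {e, b}; {e, c}.
So G has 3 subgroups of order 2.

3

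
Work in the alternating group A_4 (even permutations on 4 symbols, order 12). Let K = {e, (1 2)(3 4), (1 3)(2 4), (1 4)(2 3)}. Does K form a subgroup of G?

|K| = 4 divides |G| = 12, consistent with Lagrange.
K contains the identity, every element's inverse is in K, and K is closed under ∘: it is a subgroup.

Yes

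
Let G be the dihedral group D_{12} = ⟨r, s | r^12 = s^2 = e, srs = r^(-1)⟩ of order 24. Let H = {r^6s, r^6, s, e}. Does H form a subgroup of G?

Yes

|H| = 4 divides |G| = 24, consistent with Lagrange.
H contains the identity, every element's inverse is in H, and H is closed under ·: it is a subgroup.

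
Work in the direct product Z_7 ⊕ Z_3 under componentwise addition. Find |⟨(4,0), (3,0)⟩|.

|⟨(4,0)⟩| = 7 and |⟨(3,0)⟩| = 7, so |H| is a multiple of lcm(7, 7) = 7 and divides |G| = 21.
Closing under the operation: H = {(0,0), (1,0), (2,0), (3,0), (4,0), (5,0), (6,0)}, so |H| = 7.

7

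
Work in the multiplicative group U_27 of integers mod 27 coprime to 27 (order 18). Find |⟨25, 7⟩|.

9

|⟨25⟩| = 9 and |⟨7⟩| = 9, so |H| is a multiple of lcm(9, 9) = 9 and divides |G| = 18.
Closing under the operation: H = {1, 4, 7, 10, 13, 16, 19, 22, 25}, so |H| = 9.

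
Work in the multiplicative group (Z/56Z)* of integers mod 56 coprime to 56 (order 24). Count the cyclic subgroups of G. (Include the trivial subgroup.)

Group the elements of G by the cyclic subgroup they generate; each cyclic subgroup of order d accounts for φ(d) elements.
Cyclic subgroups by order — order 1: 1; order 2: 7; order 3: 1; order 6: 7.
Total: 16.

16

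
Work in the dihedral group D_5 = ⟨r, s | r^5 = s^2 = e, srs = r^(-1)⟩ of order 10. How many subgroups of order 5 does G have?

|G| = 10 and 5 | 10, so subgroups of order 5 are possible by Lagrange.
The subgroups of order 5 are: {e, r, r^2, r^3, r^4}.
So G has 1 subgroup of order 5.

1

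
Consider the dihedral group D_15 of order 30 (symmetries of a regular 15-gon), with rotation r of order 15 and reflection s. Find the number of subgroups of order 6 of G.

|G| = 30 and 6 | 30, so subgroups of order 6 are possible by Lagrange.
The subgroups of order 6 are: {e, r^5, r^10, s, r^5s, r^10s}; {e, r^5, r^10, rs, r^6s, r^11s}; {e, r^5, r^10, r^2s, r^7s, r^12s}; {e, r^5, r^10, r^3s, r^8s, r^13s}; … (5 in all).
So G has 5 subgroups of order 6.

5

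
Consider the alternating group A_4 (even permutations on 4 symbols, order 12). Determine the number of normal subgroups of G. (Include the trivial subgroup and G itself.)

G has 10 subgroups. Checking conjugation-invariance by order — order 1: 1/1 normal; order 2: 0/3 normal; order 3: 0/4 normal; order 4: 1/1 normal; order 12: 1/1 normal.
Total normal subgroups: 3.

3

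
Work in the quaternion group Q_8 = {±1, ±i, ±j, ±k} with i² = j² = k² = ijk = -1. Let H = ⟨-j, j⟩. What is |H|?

4

|⟨-j⟩| = 4 and |⟨j⟩| = 4, so |H| is a multiple of lcm(4, 4) = 4 and divides |G| = 8.
Closing under the operation: H = {1, -1, j, -j}, so |H| = 4.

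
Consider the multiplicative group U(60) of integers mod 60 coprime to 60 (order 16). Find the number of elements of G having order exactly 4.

The elements of order 4 are: 7, 13, 17, 23, 37, 43, 47, 53.
That's 8.

8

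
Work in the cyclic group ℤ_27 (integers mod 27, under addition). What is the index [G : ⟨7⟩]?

1

|⟨7⟩| = 27 and |G| = 27.
By Lagrange, [G : H] = |G|/|H| = 27/27 = 1.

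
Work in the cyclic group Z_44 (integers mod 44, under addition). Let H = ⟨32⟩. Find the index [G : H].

|⟨32⟩| = 11 and |G| = 44.
By Lagrange, [G : H] = |G|/|H| = 44/11 = 4.

4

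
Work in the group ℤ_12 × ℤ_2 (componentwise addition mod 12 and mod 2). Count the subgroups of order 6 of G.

|G| = 24 and 6 | 24, so subgroups of order 6 are possible by Lagrange.
The subgroups of order 6 are: {(0,0), (0,1), (4,0), (4,1), (8,0), (8,1)}; {(0,0), (2,0), (4,0), (6,0), (8,0), (10,0)}; {(0,0), (2,1), (4,0), (6,1), (8,0), (10,1)}.
So G has 3 subgroups of order 6.

3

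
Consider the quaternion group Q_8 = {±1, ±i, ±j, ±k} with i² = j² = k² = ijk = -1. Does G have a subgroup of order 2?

Yes

2 | 8. A subgroup of order 2 is {1, -1}.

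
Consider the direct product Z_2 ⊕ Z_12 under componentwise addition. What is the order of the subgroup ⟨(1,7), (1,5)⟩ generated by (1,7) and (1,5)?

12

|⟨(1,7)⟩| = 12 and |⟨(1,5)⟩| = 12, so |H| is a multiple of lcm(12, 12) = 12 and divides |G| = 24.
Closing under the operation: H = {(0,0), (0,2), (0,4), (0,6), (0,8), (0,10), (1,1), (1,3), (1,5), (1,7), (1,9), (1,11)}, so |H| = 12.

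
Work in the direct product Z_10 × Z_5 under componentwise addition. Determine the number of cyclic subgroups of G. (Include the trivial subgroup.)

Each element a generates a cyclic subgroup ⟨a⟩; distinct elements may generate the same one (a cyclic group of order d has φ(d) generators).
Cyclic subgroups by order — order 1: 1; order 2: 1; order 5: 6; order 10: 6.
Total: 14.

14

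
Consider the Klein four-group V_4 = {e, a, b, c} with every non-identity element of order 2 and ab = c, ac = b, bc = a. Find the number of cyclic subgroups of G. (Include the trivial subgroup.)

4

Group the elements of G by the cyclic subgroup they generate; each cyclic subgroup of order d accounts for φ(d) elements.
Cyclic subgroups by order — order 1: 1; order 2: 3.
Total: 4.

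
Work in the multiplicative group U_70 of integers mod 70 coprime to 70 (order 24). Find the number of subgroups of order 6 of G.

|G| = 24 and 6 | 24, so subgroups of order 6 are possible by Lagrange.
The subgroups of order 6 are: {1, 11, 19, 51, 59, 69}; {1, 9, 11, 29, 39, 51}; {1, 11, 31, 41, 51, 61}.
So G has 3 subgroups of order 6.

3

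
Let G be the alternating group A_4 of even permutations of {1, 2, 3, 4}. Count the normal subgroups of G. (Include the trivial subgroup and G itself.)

3

G has 10 subgroups. Checking conjugation-invariance by order — order 1: 1/1 normal; order 2: 0/3 normal; order 3: 0/4 normal; order 4: 1/1 normal; order 12: 1/1 normal.
Total normal subgroups: 3.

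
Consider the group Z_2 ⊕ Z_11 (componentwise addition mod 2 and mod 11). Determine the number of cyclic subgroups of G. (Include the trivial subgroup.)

4

Each element a generates a cyclic subgroup ⟨a⟩; distinct elements may generate the same one (a cyclic group of order d has φ(d) generators).
Cyclic subgroups by order — order 1: 1; order 2: 1; order 11: 1; order 22: 1.
Total: 4.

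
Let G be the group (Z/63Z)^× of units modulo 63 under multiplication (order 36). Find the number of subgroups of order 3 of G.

4

|G| = 36 and 3 | 36, so subgroups of order 3 are possible by Lagrange.
The subgroups of order 3 are: {1, 4, 16}; {1, 22, 43}; {1, 25, 58}; {1, 37, 46}.
So G has 4 subgroups of order 3.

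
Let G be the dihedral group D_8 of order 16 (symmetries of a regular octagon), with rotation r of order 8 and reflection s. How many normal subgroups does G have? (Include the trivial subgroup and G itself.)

G has 19 subgroups. Checking conjugation-invariance by order — order 1: 1/1 normal; order 2: 1/9 normal; order 4: 1/5 normal; order 8: 3/3 normal; order 16: 1/1 normal.
Total normal subgroups: 7.

7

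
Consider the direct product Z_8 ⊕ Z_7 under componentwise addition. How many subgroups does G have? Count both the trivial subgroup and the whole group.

|G| = 56, so by Lagrange every subgroup order divides 56. Divisors: 1, 2, 4, 7, 8, 14, 28, 56.
Subgroups by order — order 1: 1; order 2: 1; order 4: 1; order 7: 1; order 8: 1; order 14: 1; order 28: 1; order 56: 1.
Total: 1 + 1 + 1 + 1 + 1 + 1 + 1 + 1 = 8.

8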